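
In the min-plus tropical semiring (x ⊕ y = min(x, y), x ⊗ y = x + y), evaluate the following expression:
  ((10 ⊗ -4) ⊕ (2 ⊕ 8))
((10 ⊗ -4) ⊕ (2 ⊕ 8)) = 2

Expand innermost to outermost. Recall ⊕ takes the minimum of its arguments and ⊗ takes their sum. Working out the expression ((10 ⊗ -4) ⊕ (2 ⊕ 8)) gives 2.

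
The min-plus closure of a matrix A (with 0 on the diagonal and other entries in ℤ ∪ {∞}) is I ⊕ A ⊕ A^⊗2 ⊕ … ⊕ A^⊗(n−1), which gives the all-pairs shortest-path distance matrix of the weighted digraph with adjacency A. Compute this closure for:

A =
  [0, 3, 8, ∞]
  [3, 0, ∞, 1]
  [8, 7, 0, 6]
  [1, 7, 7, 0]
Closure =
  [0, 3, 8, 4]
  [2, 0, 8, 1]
  [7, 7, 0, 6]
  [1, 4, 7, 0]

This is the Floyd-Warshall all-pairs shortest-path computation. For each intermediate vertex k = 0, 1, …, 3, update dist[i][j] ← min(dist[i][j], dist[i][k] + dist[k][j]). The final matrix gives, for each (i, j), the minimum total weight of any directed path from i to j (possibly empty when i = j).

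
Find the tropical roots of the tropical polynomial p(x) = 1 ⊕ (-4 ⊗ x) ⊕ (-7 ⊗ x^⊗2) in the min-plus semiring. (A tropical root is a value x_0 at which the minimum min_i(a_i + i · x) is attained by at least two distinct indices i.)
Roots: {3, 5}

Each tropical root is a break point of the lower envelope of the lines y = a_i + i · x (there are 3 lines, with slopes 0, 1, ..., 2). Only the lines that attain the minimum somewhere contribute to roots; other lines are dominated. Here the surviving (envelope) indices are i = 2, i = 1, i = 0.
Intersections between consecutive envelope lines give the roots: for adjacent envelope indices i < j the intersection is x = (a_i − a_j) / (j − i). Reading off the sorted break points: {3, 5}.
Verification: at each break x_0, at least two indices attain the minimum of min_i(a_i + i · x_0).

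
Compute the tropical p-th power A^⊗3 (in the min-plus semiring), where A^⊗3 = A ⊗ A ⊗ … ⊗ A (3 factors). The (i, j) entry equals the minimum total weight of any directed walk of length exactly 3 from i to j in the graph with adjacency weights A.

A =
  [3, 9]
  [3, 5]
A^⊗3 =
  [9, 15]
  [9, 15]

Each entry (A^⊗3)_ij equals the minimum over all length-3 walks i = v_0 → v_1 → … → v_3 = j of Σ_t A[v_t][v_{t+1}]. For example, for (i, j) = (0, 1) we minimise over 4 possible intermediate vertex sequences; the minimum is 15, attained along the walk 0 → 0 → 0 → 1.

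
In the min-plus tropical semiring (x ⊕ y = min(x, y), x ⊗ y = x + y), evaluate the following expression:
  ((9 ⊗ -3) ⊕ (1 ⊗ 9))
((9 ⊗ -3) ⊕ (1 ⊗ 9)) = 6

Expand innermost to outermost. Recall ⊕ takes the minimum of its arguments and ⊗ takes their sum. Working out the expression ((9 ⊗ -3) ⊕ (1 ⊗ 9)) gives 6.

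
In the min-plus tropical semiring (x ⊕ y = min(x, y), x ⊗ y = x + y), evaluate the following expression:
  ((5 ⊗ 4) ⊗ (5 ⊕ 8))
((5 ⊗ 4) ⊗ (5 ⊕ 8)) = 14

Expand innermost to outermost. Recall ⊕ takes the minimum of its arguments and ⊗ takes their sum. Working out the expression ((5 ⊗ 4) ⊗ (5 ⊕ 8)) gives 14.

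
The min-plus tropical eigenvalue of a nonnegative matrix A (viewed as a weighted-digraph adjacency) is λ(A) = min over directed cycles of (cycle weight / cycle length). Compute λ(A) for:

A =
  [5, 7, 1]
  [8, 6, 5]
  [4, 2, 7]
λ(A) = 5/2

Enumerate directed cycles and compute their means (weight / length). Sample:
  cycle 0 → 0: weight = 5, length = 1, mean = 5/1 ≈ 5.000
  cycle 1 → 1: weight = 6, length = 1, mean = 6/1 ≈ 6.000
  cycle 2 → 2: weight = 7, length = 1, mean = 7/1 ≈ 7.000
  cycle 0 → 1 → 0: weight = 15, length = 2, mean = 15/2 ≈ 7.500
  cycle 0 → 2 → 0: weight = 5, length = 2, mean = 5/2 ≈ 2.500
  cycle 1 → 0 → 1: weight = 15, length = 2, mean = 15/2 ≈ 7.500
Minimum mean = 2.500, attained e.g. along the cycle 0 → 2 → 0 with weight 5 and length 2. So λ(A) = 5/2 = 5/2.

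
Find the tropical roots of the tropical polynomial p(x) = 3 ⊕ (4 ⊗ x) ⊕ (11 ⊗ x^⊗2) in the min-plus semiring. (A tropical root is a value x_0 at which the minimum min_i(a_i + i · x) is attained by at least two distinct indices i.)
Roots: {-7, -1}

Each tropical root is a break point of the lower envelope of the lines y = a_i + i · x (there are 3 lines, with slopes 0, 1, ..., 2). Only the lines that attain the minimum somewhere contribute to roots; other lines are dominated. Here the surviving (envelope) indices are i = 2, i = 1, i = 0.
Intersections between consecutive envelope lines give the roots: for adjacent envelope indices i < j the intersection is x = (a_i − a_j) / (j − i). Reading off the sorted break points: {-7, -1}.
Verification: at each break x_0, at least two indices attain the minimum of min_i(a_i + i · x_0).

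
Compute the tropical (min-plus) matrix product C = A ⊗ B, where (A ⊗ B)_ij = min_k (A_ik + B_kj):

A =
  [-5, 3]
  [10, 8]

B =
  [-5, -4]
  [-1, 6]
A ⊗ B =
  [-10, -9]
  [5, 6]

Apply the min-plus product entry-by-entry:
  C[0][0] = min over k of (A[0][0] + B[0][0] = -5 + -5 = -10, A[0][1] + B[1][0] = 3 + -1 = 2) = -10 (attained at k = 0)
  C[0][1] = min over k of (A[0][0] + B[0][1] = -5 + -4 = -9, A[0][1] + B[1][1] = 3 + 6 = 9) = -9 (attained at k = 0)
  C[1][0] = min over k of (A[1][0] + B[0][0] = 10 + -5 = 5, A[1][1] + B[1][0] = 8 + -1 = 7) = 5 (attained at k = 0)
  C[1][1] = min over k of (A[1][0] + B[0][1] = 10 + -4 = 6, A[1][1] + B[1][1] = 8 + 6 = 14) = 6 (attained at k = 0)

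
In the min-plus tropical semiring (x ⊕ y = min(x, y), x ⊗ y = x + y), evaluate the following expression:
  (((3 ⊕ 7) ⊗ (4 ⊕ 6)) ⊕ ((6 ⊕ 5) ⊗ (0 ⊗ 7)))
(((3 ⊕ 7) ⊗ (4 ⊕ 6)) ⊕ ((6 ⊕ 5) ⊗ (0 ⊗ 7))) = 7

Expand innermost to outermost. Recall ⊕ takes the minimum of its arguments and ⊗ takes their sum. Working out the expression (((3 ⊕ 7) ⊗ (4 ⊕ 6)) ⊕ ((6 ⊕ 5) ⊗ (0 ⊗ 7))) gives 7.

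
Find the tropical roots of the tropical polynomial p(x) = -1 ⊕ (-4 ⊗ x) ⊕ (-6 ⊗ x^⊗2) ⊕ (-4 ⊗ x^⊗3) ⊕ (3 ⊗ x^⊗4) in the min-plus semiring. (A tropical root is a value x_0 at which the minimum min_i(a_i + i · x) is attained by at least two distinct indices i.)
Roots: {-7, -2, 2, 3}

Each tropical root is a break point of the lower envelope of the lines y = a_i + i · x (there are 5 lines, with slopes 0, 1, ..., 4). Only the lines that attain the minimum somewhere contribute to roots; other lines are dominated. Here the surviving (envelope) indices are i = 4, i = 3, i = 2, i = 1, i = 0.
Intersections between consecutive envelope lines give the roots: for adjacent envelope indices i < j the intersection is x = (a_i − a_j) / (j − i). Reading off the sorted break points: {-7, -2, 2, 3}.
Verification: at each break x_0, at least two indices attain the minimum of min_i(a_i + i · x_0).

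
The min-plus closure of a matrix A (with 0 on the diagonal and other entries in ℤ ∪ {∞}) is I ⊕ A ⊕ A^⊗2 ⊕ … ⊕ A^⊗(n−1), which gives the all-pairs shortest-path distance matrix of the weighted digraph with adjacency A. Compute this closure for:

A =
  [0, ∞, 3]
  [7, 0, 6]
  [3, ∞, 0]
Closure =
  [0, ∞, 3]
  [7, 0, 6]
  [3, ∞, 0]

This is the Floyd-Warshall all-pairs shortest-path computation. For each intermediate vertex k = 0, 1, …, 2, update dist[i][j] ← min(dist[i][j], dist[i][k] + dist[k][j]). The final matrix gives, for each (i, j), the minimum total weight of any directed path from i to j (possibly empty when i = j).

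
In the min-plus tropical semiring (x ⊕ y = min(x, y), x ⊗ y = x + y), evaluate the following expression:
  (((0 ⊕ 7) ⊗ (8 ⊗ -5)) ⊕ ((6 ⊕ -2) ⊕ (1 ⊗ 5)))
(((0 ⊕ 7) ⊗ (8 ⊗ -5)) ⊕ ((6 ⊕ -2) ⊕ (1 ⊗ 5))) = -2

Expand innermost to outermost. Recall ⊕ takes the minimum of its arguments and ⊗ takes their sum. Working out the expression (((0 ⊕ 7) ⊗ (8 ⊗ -5)) ⊕ ((6 ⊕ -2) ⊕ (1 ⊗ 5))) gives -2.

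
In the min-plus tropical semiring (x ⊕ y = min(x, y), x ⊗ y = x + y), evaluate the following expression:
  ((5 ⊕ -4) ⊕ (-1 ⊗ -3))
((5 ⊕ -4) ⊕ (-1 ⊗ -3)) = -4

Expand innermost to outermost. Recall ⊕ takes the minimum of its arguments and ⊗ takes their sum. Working out the expression ((5 ⊕ -4) ⊕ (-1 ⊗ -3)) gives -4.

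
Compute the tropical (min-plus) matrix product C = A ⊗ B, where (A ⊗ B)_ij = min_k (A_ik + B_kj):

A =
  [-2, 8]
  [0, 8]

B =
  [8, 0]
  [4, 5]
A ⊗ B =
  [6, -2]
  [8, 0]

Apply the min-plus product entry-by-entry:
  C[0][0] = min over k of (A[0][0] + B[0][0] = -2 + 8 = 6, A[0][1] + B[1][0] = 8 + 4 = 12) = 6 (attained at k = 0)
  C[0][1] = min over k of (A[0][0] + B[0][1] = -2 + 0 = -2, A[0][1] + B[1][1] = 8 + 5 = 13) = -2 (attained at k = 0)
  C[1][0] = min over k of (A[1][0] + B[0][0] = 0 + 8 = 8, A[1][1] + B[1][0] = 8 + 4 = 12) = 8 (attained at k = 0)
  C[1][1] = min over k of (A[1][0] + B[0][1] = 0 + 0 = 0, A[1][1] + B[1][1] = 8 + 5 = 13) = 0 (attained at k = 0)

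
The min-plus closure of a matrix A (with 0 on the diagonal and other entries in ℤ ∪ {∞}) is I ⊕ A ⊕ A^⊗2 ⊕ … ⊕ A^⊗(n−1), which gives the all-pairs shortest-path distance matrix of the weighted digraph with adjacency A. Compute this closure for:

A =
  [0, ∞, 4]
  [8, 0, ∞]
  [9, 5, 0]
Closure =
  [0, 9, 4]
  [8, 0, 12]
  [9, 5, 0]

This is the Floyd-Warshall all-pairs shortest-path computation. For each intermediate vertex k = 0, 1, …, 2, update dist[i][j] ← min(dist[i][j], dist[i][k] + dist[k][j]). The final matrix gives, for each (i, j), the minimum total weight of any directed path from i to j (possibly empty when i = j).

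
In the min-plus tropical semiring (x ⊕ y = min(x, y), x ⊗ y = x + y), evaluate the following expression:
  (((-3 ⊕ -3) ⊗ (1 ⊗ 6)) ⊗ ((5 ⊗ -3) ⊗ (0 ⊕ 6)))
(((-3 ⊕ -3) ⊗ (1 ⊗ 6)) ⊗ ((5 ⊗ -3) ⊗ (0 ⊕ 6))) = 6

Expand innermost to outermost. Recall ⊕ takes the minimum of its arguments and ⊗ takes their sum. Working out the expression (((-3 ⊕ -3) ⊗ (1 ⊗ 6)) ⊗ ((5 ⊗ -3) ⊗ (0 ⊕ 6))) gives 6.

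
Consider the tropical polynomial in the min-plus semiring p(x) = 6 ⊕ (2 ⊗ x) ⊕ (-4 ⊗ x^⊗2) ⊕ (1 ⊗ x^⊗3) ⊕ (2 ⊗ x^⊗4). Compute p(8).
p(8) = 6

A tropical monomial a ⊗ x^⊗i evaluates to a + i · x. Evaluating each term at x = 8:
  Term 0 contributes 6 + 0 · 8 = 6
  Term 1 contributes 2 + 1 · 8 = 10
  Term 2 contributes -4 + 2 · 8 = 12
  Term 3 contributes 1 + 3 · 8 = 25
  Term 4 contributes 2 + 4 · 8 = 34
p(8) = ⊕ of these = min[6, 10, 12, 25, 34] = 6.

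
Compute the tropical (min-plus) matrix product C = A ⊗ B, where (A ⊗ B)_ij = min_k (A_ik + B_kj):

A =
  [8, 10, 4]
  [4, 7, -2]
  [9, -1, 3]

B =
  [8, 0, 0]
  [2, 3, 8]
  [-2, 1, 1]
A ⊗ B =
  [2, 5, 5]
  [-4, -1, -1]
  [1, 2, 4]

Apply the min-plus product entry-by-entry:
  C[0][0] = min over k of (A[0][0] + B[0][0] = 8 + 8 = 16, A[0][1] + B[1][0] = 10 + 2 = 12, A[0][2] + B[2][0] = 4 + -2 = 2) = 2 (attained at k = 2)
  C[0][1] = min over k of (A[0][0] + B[0][1] = 8 + 0 = 8, A[0][1] + B[1][1] = 10 + 3 = 13, A[0][2] + B[2][1] = 4 + 1 = 5) = 5 (attained at k = 2)
  C[0][2] = min over k of (A[0][0] + B[0][2] = 8 + 0 = 8, A[0][1] + B[1][2] = 10 + 8 = 18, A[0][2] + B[2][2] = 4 + 1 = 5) = 5 (attained at k = 2)
  C[1][0] = min over k of (A[1][0] + B[0][0] = 4 + 8 = 12, A[1][1] + B[1][0] = 7 + 2 = 9, A[1][2] + B[2][0] = -2 + -2 = -4) = -4 (attained at k = 2)
  C[1][1] = min over k of (A[1][0] + B[0][1] = 4 + 0 = 4, A[1][1] + B[1][1] = 7 + 3 = 10, A[1][2] + B[2][1] = -2 + 1 = -1) = -1 (attained at k = 2)
  C[1][2] = min over k of (A[1][0] + B[0][2] = 4 + 0 = 4, A[1][1] + B[1][2] = 7 + 8 = 15, A[1][2] + B[2][2] = -2 + 1 = -1) = -1 (attained at k = 2)
  C[2][0] = min over k of (A[2][0] + B[0][0] = 9 + 8 = 17, A[2][1] + B[1][0] = -1 + 2 = 1, A[2][2] + B[2][0] = 3 + -2 = 1) = 1 (attained at k = 1)
  C[2][1] = min over k of (A[2][0] + B[0][1] = 9 + 0 = 9, A[2][1] + B[1][1] = -1 + 3 = 2, A[2][2] + B[2][1] = 3 + 1 = 4) = 2 (attained at k = 1)
  C[2][2] = min over k of (A[2][0] + B[0][2] = 9 + 0 = 9, A[2][1] + B[1][2] = -1 + 8 = 7, A[2][2] + B[2][2] = 3 + 1 = 4) = 4 (attained at k = 2)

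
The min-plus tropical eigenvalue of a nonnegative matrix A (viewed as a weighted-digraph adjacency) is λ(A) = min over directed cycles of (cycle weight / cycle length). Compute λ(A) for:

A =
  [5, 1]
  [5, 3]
λ(A) = 3

Enumerate directed cycles and compute their means (weight / length). Sample:
  cycle 0 → 0: weight = 5, length = 1, mean = 5/1 ≈ 5.000
  cycle 1 → 1: weight = 3, length = 1, mean = 3/1 ≈ 3.000
  cycle 0 → 1 → 0: weight = 6, length = 2, mean = 6/2 ≈ 3.000
  cycle 1 → 0 → 1: weight = 6, length = 2, mean = 6/2 ≈ 3.000
Minimum mean = 3.000, attained e.g. along the cycle 1 → 1 with weight 3 and length 1. So λ(A) = 3/1 = 3.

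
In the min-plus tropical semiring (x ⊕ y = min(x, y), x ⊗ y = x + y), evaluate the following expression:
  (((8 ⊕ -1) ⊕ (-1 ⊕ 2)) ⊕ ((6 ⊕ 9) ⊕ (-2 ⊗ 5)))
(((8 ⊕ -1) ⊕ (-1 ⊕ 2)) ⊕ ((6 ⊕ 9) ⊕ (-2 ⊗ 5))) = -1

Expand innermost to outermost. Recall ⊕ takes the minimum of its arguments and ⊗ takes their sum. Working out the expression (((8 ⊕ -1) ⊕ (-1 ⊕ 2)) ⊕ ((6 ⊕ 9) ⊕ (-2 ⊗ 5))) gives -1.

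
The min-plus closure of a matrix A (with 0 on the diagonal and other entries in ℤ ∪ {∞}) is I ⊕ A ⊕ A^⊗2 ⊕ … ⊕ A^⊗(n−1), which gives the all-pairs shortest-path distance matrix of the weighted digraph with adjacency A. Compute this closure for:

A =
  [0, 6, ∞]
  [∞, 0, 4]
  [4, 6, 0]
Closure =
  [0, 6, 10]
  [8, 0, 4]
  [4, 6, 0]

This is the Floyd-Warshall all-pairs shortest-path computation. For each intermediate vertex k = 0, 1, …, 2, update dist[i][j] ← min(dist[i][j], dist[i][k] + dist[k][j]). The final matrix gives, for each (i, j), the minimum total weight of any directed path from i to j (possibly empty when i = j).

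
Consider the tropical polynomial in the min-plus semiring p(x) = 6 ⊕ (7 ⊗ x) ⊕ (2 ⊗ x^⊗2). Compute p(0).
p(0) = 2

A tropical monomial a ⊗ x^⊗i evaluates to a + i · x. Evaluating each term at x = 0:
  Term 0 contributes 6 + 0 · 0 = 6
  Term 1 contributes 7 + 1 · 0 = 7
  Term 2 contributes 2 + 2 · 0 = 2
p(0) = ⊕ of these = min[6, 7, 2] = 2.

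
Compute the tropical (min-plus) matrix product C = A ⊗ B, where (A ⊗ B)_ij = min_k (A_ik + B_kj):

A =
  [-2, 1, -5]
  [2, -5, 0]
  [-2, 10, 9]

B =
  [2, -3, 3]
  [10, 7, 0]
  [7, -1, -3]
A ⊗ B =
  [0, -6, -8]
  [4, -1, -5]
  [0, -5, 1]

Apply the min-plus product entry-by-entry:
  C[0][0] = min over k of (A[0][0] + B[0][0] = -2 + 2 = 0, A[0][1] + B[1][0] = 1 + 10 = 11, A[0][2] + B[2][0] = -5 + 7 = 2) = 0 (attained at k = 0)
  C[0][1] = min over k of (A[0][0] + B[0][1] = -2 + -3 = -5, A[0][1] + B[1][1] = 1 + 7 = 8, A[0][2] + B[2][1] = -5 + -1 = -6) = -6 (attained at k = 2)
  C[0][2] = min over k of (A[0][0] + B[0][2] = -2 + 3 = 1, A[0][1] + B[1][2] = 1 + 0 = 1, A[0][2] + B[2][2] = -5 + -3 = -8) = -8 (attained at k = 2)
  C[1][0] = min over k of (A[1][0] + B[0][0] = 2 + 2 = 4, A[1][1] + B[1][0] = -5 + 10 = 5, A[1][2] + B[2][0] = 0 + 7 = 7) = 4 (attained at k = 0)
  C[1][1] = min over k of (A[1][0] + B[0][1] = 2 + -3 = -1, A[1][1] + B[1][1] = -5 + 7 = 2, A[1][2] + B[2][1] = 0 + -1 = -1) = -1 (attained at k = 0)
  C[1][2] = min over k of (A[1][0] + B[0][2] = 2 + 3 = 5, A[1][1] + B[1][2] = -5 + 0 = -5, A[1][2] + B[2][2] = 0 + -3 = -3) = -5 (attained at k = 1)
  C[2][0] = min over k of (A[2][0] + B[0][0] = -2 + 2 = 0, A[2][1] + B[1][0] = 10 + 10 = 20, A[2][2] + B[2][0] = 9 + 7 = 16) = 0 (attained at k = 0)
  C[2][1] = min over k of (A[2][0] + B[0][1] = -2 + -3 = -5, A[2][1] + B[1][1] = 10 + 7 = 17, A[2][2] + B[2][1] = 9 + -1 = 8) = -5 (attained at k = 0)
  C[2][2] = min over k of (A[2][0] + B[0][2] = -2 + 3 = 1, A[2][1] + B[1][2] = 10 + 0 = 10, A[2][2] + B[2][2] = 9 + -3 = 6) = 1 (attained at k = 0)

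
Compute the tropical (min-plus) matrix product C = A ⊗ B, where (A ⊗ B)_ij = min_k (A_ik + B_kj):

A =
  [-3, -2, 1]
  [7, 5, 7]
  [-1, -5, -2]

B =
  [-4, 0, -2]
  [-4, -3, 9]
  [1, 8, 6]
A ⊗ B =
  [-7, -5, -5]
  [1, 2, 5]
  [-9, -8, -3]

Apply the min-plus product entry-by-entry:
  C[0][0] = min over k of (A[0][0] + B[0][0] = -3 + -4 = -7, A[0][1] + B[1][0] = -2 + -4 = -6, A[0][2] + B[2][0] = 1 + 1 = 2) = -7 (attained at k = 0)
  C[0][1] = min over k of (A[0][0] + B[0][1] = -3 + 0 = -3, A[0][1] + B[1][1] = -2 + -3 = -5, A[0][2] + B[2][1] = 1 + 8 = 9) = -5 (attained at k = 1)
  C[0][2] = min over k of (A[0][0] + B[0][2] = -3 + -2 = -5, A[0][1] + B[1][2] = -2 + 9 = 7, A[0][2] + B[2][2] = 1 + 6 = 7) = -5 (attained at k = 0)
  C[1][0] = min over k of (A[1][0] + B[0][0] = 7 + -4 = 3, A[1][1] + B[1][0] = 5 + -4 = 1, A[1][2] + B[2][0] = 7 + 1 = 8) = 1 (attained at k = 1)
  C[1][1] = min over k of (A[1][0] + B[0][1] = 7 + 0 = 7, A[1][1] + B[1][1] = 5 + -3 = 2, A[1][2] + B[2][1] = 7 + 8 = 15) = 2 (attained at k = 1)
  C[1][2] = min over k of (A[1][0] + B[0][2] = 7 + -2 = 5, A[1][1] + B[1][2] = 5 + 9 = 14, A[1][2] + B[2][2] = 7 + 6 = 13) = 5 (attained at k = 0)
  C[2][0] = min over k of (A[2][0] + B[0][0] = -1 + -4 = -5, A[2][1] + B[1][0] = -5 + -4 = -9, A[2][2] + B[2][0] = -2 + 1 = -1) = -9 (attained at k = 1)
  C[2][1] = min over k of (A[2][0] + B[0][1] = -1 + 0 = -1, A[2][1] + B[1][1] = -5 + -3 = -8, A[2][2] + B[2][1] = -2 + 8 = 6) = -8 (attained at k = 1)
  C[2][2] = min over k of (A[2][0] + B[0][2] = -1 + -2 = -3, A[2][1] + B[1][2] = -5 + 9 = 4, A[2][2] + B[2][2] = -2 + 6 = 4) = -3 (attained at k = 0)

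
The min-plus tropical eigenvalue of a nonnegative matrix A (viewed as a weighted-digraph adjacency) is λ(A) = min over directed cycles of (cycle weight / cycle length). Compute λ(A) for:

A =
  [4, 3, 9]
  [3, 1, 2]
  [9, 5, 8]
λ(A) = 1

Enumerate directed cycles and compute their means (weight / length). Sample:
  cycle 0 → 0: weight = 4, length = 1, mean = 4/1 ≈ 4.000
  cycle 1 → 1: weight = 1, length = 1, mean = 1/1 ≈ 1.000
  cycle 2 → 2: weight = 8, length = 1, mean = 8/1 ≈ 8.000
  cycle 0 → 1 → 0: weight = 6, length = 2, mean = 6/2 ≈ 3.000
  cycle 0 → 2 → 0: weight = 18, length = 2, mean = 18/2 ≈ 9.000
  cycle 1 → 0 → 1: weight = 6, length = 2, mean = 6/2 ≈ 3.000
Minimum mean = 1.000, attained e.g. along the cycle 1 → 1 with weight 1 and length 1. So λ(A) = 1/1 = 1.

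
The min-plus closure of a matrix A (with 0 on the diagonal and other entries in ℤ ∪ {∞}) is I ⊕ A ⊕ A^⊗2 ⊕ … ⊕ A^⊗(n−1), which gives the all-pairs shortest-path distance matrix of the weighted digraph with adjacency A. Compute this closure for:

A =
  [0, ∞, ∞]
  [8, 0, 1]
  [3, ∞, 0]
Closure =
  [0, ∞, ∞]
  [4, 0, 1]
  [3, ∞, 0]

This is the Floyd-Warshall all-pairs shortest-path computation. For each intermediate vertex k = 0, 1, …, 2, update dist[i][j] ← min(dist[i][j], dist[i][k] + dist[k][j]). The final matrix gives, for each (i, j), the minimum total weight of any directed path from i to j (possibly empty when i = j).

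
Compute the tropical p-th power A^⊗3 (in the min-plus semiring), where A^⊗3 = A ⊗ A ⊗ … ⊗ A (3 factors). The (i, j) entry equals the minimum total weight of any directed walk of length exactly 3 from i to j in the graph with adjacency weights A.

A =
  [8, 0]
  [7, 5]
A^⊗3 =
  [12, 7]
  [14, 12]

Each entry (A^⊗3)_ij equals the minimum over all length-3 walks i = v_0 → v_1 → … → v_3 = j of Σ_t A[v_t][v_{t+1}]. For example, for (i, j) = (0, 1) we minimise over 4 possible intermediate vertex sequences; the minimum is 7, attained along the walk 0 → 1 → 0 → 1.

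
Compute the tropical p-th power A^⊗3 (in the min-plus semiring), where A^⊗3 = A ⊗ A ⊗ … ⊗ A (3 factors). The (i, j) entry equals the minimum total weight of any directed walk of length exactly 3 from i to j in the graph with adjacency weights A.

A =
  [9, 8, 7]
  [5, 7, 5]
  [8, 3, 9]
A^⊗3 =
  [15, 16, 15]
  [13, 15, 13]
  [15, 11, 15]

Each entry (A^⊗3)_ij equals the minimum over all length-3 walks i = v_0 → v_1 → … → v_3 = j of Σ_t A[v_t][v_{t+1}]. For example, for (i, j) = (0, 2) we minimise over 9 possible intermediate vertex sequences; the minimum is 15, attained along the walk 0 → 2 → 1 → 2.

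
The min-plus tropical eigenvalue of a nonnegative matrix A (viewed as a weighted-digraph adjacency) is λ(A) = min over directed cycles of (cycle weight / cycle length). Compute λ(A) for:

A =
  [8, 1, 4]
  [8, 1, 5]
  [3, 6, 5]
λ(A) = 1

Enumerate directed cycles and compute their means (weight / length). Sample:
  cycle 0 → 0: weight = 8, length = 1, mean = 8/1 ≈ 8.000
  cycle 1 → 1: weight = 1, length = 1, mean = 1/1 ≈ 1.000
  cycle 2 → 2: weight = 5, length = 1, mean = 5/1 ≈ 5.000
  cycle 0 → 1 → 0: weight = 9, length = 2, mean = 9/2 ≈ 4.500
  cycle 0 → 2 → 0: weight = 7, length = 2, mean = 7/2 ≈ 3.500
  cycle 1 → 0 → 1: weight = 9, length = 2, mean = 9/2 ≈ 4.500
Minimum mean = 1.000, attained e.g. along the cycle 1 → 1 with weight 1 and length 1. So λ(A) = 1/1 = 1.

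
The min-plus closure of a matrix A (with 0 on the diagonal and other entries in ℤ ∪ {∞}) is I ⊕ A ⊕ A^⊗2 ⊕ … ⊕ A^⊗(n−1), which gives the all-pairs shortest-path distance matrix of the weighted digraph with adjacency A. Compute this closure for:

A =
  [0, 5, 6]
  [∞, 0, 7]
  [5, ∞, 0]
Closure =
  [0, 5, 6]
  [12, 0, 7]
  [5, 10, 0]

This is the Floyd-Warshall all-pairs shortest-path computation. For each intermediate vertex k = 0, 1, …, 2, update dist[i][j] ← min(dist[i][j], dist[i][k] + dist[k][j]). The final matrix gives, for each (i, j), the minimum total weight of any directed path from i to j (possibly empty when i = j).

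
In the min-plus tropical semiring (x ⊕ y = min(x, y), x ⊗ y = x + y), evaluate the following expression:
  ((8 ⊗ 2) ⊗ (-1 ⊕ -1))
((8 ⊗ 2) ⊗ (-1 ⊕ -1)) = 9

Expand innermost to outermost. Recall ⊕ takes the minimum of its arguments and ⊗ takes their sum. Working out the expression ((8 ⊗ 2) ⊗ (-1 ⊕ -1)) gives 9.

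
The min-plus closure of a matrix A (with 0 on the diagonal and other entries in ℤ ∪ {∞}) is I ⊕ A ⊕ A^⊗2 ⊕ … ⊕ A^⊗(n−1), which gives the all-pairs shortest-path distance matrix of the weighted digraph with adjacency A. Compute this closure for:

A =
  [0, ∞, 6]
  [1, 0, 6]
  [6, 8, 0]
Closure =
  [0, 14, 6]
  [1, 0, 6]
  [6, 8, 0]

This is the Floyd-Warshall all-pairs shortest-path computation. For each intermediate vertex k = 0, 1, …, 2, update dist[i][j] ← min(dist[i][j], dist[i][k] + dist[k][j]). The final matrix gives, for each (i, j), the minimum total weight of any directed path from i to j (possibly empty when i = j).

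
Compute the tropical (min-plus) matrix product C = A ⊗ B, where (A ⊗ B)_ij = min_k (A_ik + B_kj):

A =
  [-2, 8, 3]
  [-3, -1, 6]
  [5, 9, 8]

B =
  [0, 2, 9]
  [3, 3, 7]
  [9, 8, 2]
A ⊗ B =
  [-2, 0, 5]
  [-3, -1, 6]
  [5, 7, 10]

Apply the min-plus product entry-by-entry:
  C[0][0] = min over k of (A[0][0] + B[0][0] = -2 + 0 = -2, A[0][1] + B[1][0] = 8 + 3 = 11, A[0][2] + B[2][0] = 3 + 9 = 12) = -2 (attained at k = 0)
  C[0][1] = min over k of (A[0][0] + B[0][1] = -2 + 2 = 0, A[0][1] + B[1][1] = 8 + 3 = 11, A[0][2] + B[2][1] = 3 + 8 = 11) = 0 (attained at k = 0)
  C[0][2] = min over k of (A[0][0] + B[0][2] = -2 + 9 = 7, A[0][1] + B[1][2] = 8 + 7 = 15, A[0][2] + B[2][2] = 3 + 2 = 5) = 5 (attained at k = 2)
  C[1][0] = min over k of (A[1][0] + B[0][0] = -3 + 0 = -3, A[1][1] + B[1][0] = -1 + 3 = 2, A[1][2] + B[2][0] = 6 + 9 = 15) = -3 (attained at k = 0)
  C[1][1] = min over k of (A[1][0] + B[0][1] = -3 + 2 = -1, A[1][1] + B[1][1] = -1 + 3 = 2, A[1][2] + B[2][1] = 6 + 8 = 14) = -1 (attained at k = 0)
  C[1][2] = min over k of (A[1][0] + B[0][2] = -3 + 9 = 6, A[1][1] + B[1][2] = -1 + 7 = 6, A[1][2] + B[2][2] = 6 + 2 = 8) = 6 (attained at k = 0)
  C[2][0] = min over k of (A[2][0] + B[0][0] = 5 + 0 = 5, A[2][1] + B[1][0] = 9 + 3 = 12, A[2][2] + B[2][0] = 8 + 9 = 17) = 5 (attained at k = 0)
  C[2][1] = min over k of (A[2][0] + B[0][1] = 5 + 2 = 7, A[2][1] + B[1][1] = 9 + 3 = 12, A[2][2] + B[2][1] = 8 + 8 = 16) = 7 (attained at k = 0)
  C[2][2] = min over k of (A[2][0] + B[0][2] = 5 + 9 = 14, A[2][1] + B[1][2] = 9 + 7 = 16, A[2][2] + B[2][2] = 8 + 2 = 10) = 10 (attained at k = 2)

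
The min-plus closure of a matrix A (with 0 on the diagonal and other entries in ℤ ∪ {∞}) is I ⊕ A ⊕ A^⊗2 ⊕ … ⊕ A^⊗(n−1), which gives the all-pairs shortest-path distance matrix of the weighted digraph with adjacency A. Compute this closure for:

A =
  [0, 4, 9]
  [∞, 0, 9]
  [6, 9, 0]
Closure =
  [0, 4, 9]
  [15, 0, 9]
  [6, 9, 0]

This is the Floyd-Warshall all-pairs shortest-path computation. For each intermediate vertex k = 0, 1, …, 2, update dist[i][j] ← min(dist[i][j], dist[i][k] + dist[k][j]). The final matrix gives, for each (i, j), the minimum total weight of any directed path from i to j (possibly empty when i = j).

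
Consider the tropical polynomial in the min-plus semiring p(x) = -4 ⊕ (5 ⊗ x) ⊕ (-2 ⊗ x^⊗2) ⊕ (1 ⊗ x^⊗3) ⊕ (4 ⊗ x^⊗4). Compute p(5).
p(5) = -4

A tropical monomial a ⊗ x^⊗i evaluates to a + i · x. Evaluating each term at x = 5:
  Term 0 contributes -4 + 0 · 5 = -4
  Term 1 contributes 5 + 1 · 5 = 10
  Term 2 contributes -2 + 2 · 5 = 8
  Term 3 contributes 1 + 3 · 5 = 16
  Term 4 contributes 4 + 4 · 5 = 24
p(5) = ⊕ of these = min[-4, 10, 8, 16, 24] = -4.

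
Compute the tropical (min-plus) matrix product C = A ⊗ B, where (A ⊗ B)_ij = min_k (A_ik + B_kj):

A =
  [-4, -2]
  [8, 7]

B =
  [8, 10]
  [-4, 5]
A ⊗ B =
  [-6, 3]
  [3, 12]

Apply the min-plus product entry-by-entry:
  C[0][0] = min over k of (A[0][0] + B[0][0] = -4 + 8 = 4, A[0][1] + B[1][0] = -2 + -4 = -6) = -6 (attained at k = 1)
  C[0][1] = min over k of (A[0][0] + B[0][1] = -4 + 10 = 6, A[0][1] + B[1][1] = -2 + 5 = 3) = 3 (attained at k = 1)
  C[1][0] = min over k of (A[1][0] + B[0][0] = 8 + 8 = 16, A[1][1] + B[1][0] = 7 + -4 = 3) = 3 (attained at k = 1)
  C[1][1] = min over k of (A[1][0] + B[0][1] = 8 + 10 = 18, A[1][1] + B[1][1] = 7 + 5 = 12) = 12 (attained at k = 1)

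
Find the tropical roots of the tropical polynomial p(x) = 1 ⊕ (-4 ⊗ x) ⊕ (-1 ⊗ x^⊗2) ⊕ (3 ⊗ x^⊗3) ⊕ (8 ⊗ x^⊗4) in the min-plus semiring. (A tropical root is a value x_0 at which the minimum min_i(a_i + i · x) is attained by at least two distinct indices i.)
Roots: {-5, -4, -3, 5}

Each tropical root is a break point of the lower envelope of the lines y = a_i + i · x (there are 5 lines, with slopes 0, 1, ..., 4). Only the lines that attain the minimum somewhere contribute to roots; other lines are dominated. Here the surviving (envelope) indices are i = 4, i = 3, i = 2, i = 1, i = 0.
Intersections between consecutive envelope lines give the roots: for adjacent envelope indices i < j the intersection is x = (a_i − a_j) / (j − i). Reading off the sorted break points: {-5, -4, -3, 5}.
Verification: at each break x_0, at least two indices attain the minimum of min_i(a_i + i · x_0).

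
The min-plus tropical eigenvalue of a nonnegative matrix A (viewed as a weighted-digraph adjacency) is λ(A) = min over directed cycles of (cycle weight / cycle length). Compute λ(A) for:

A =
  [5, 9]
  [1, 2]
λ(A) = 2

Enumerate directed cycles and compute their means (weight / length). Sample:
  cycle 0 → 0: weight = 5, length = 1, mean = 5/1 ≈ 5.000
  cycle 1 → 1: weight = 2, length = 1, mean = 2/1 ≈ 2.000
  cycle 0 → 1 → 0: weight = 10, length = 2, mean = 10/2 ≈ 5.000
  cycle 1 → 0 → 1: weight = 10, length = 2, mean = 10/2 ≈ 5.000
Minimum mean = 2.000, attained e.g. along the cycle 1 → 1 with weight 2 and length 1. So λ(A) = 2/1 = 2.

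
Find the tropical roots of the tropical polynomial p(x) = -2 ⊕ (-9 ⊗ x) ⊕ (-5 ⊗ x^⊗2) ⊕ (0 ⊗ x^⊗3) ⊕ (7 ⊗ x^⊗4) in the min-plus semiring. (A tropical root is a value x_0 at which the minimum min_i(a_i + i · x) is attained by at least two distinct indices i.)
Roots: {-7, -5, -4, 7}

Each tropical root is a break point of the lower envelope of the lines y = a_i + i · x (there are 5 lines, with slopes 0, 1, ..., 4). Only the lines that attain the minimum somewhere contribute to roots; other lines are dominated. Here the surviving (envelope) indices are i = 4, i = 3, i = 2, i = 1, i = 0.
Intersections between consecutive envelope lines give the roots: for adjacent envelope indices i < j the intersection is x = (a_i − a_j) / (j − i). Reading off the sorted break points: {-7, -5, -4, 7}.
Verification: at each break x_0, at least two indices attain the minimum of min_i(a_i + i · x_0).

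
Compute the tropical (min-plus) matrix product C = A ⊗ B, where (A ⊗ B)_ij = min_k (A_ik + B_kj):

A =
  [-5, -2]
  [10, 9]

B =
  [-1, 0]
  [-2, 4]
A ⊗ B =
  [-6, -5]
  [7, 10]

Apply the min-plus product entry-by-entry:
  C[0][0] = min over k of (A[0][0] + B[0][0] = -5 + -1 = -6, A[0][1] + B[1][0] = -2 + -2 = -4) = -6 (attained at k = 0)
  C[0][1] = min over k of (A[0][0] + B[0][1] = -5 + 0 = -5, A[0][1] + B[1][1] = -2 + 4 = 2) = -5 (attained at k = 0)
  C[1][0] = min over k of (A[1][0] + B[0][0] = 10 + -1 = 9, A[1][1] + B[1][0] = 9 + -2 = 7) = 7 (attained at k = 1)
  C[1][1] = min over k of (A[1][0] + B[0][1] = 10 + 0 = 10, A[1][1] + B[1][1] = 9 + 4 = 13) = 10 (attained at k = 0)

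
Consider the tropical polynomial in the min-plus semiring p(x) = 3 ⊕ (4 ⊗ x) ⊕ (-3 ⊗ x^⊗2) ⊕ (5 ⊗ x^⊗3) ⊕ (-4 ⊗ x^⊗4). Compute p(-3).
p(-3) = -16

A tropical monomial a ⊗ x^⊗i evaluates to a + i · x. Evaluating each term at x = -3:
  Term 0 contributes 3 + 0 · -3 = 3
  Term 1 contributes 4 + 1 · -3 = 1
  Term 2 contributes -3 + 2 · -3 = -9
  Term 3 contributes 5 + 3 · -3 = -4
  Term 4 contributes -4 + 4 · -3 = -16
p(-3) = ⊕ of these = min[3, 1, -9, -4, -16] = -16.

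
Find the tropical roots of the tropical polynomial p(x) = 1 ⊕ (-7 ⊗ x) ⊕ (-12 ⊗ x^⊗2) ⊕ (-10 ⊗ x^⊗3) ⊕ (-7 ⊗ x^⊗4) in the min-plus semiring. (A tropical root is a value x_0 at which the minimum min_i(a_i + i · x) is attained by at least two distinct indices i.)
Roots: {-3, -2, 5, 8}

Each tropical root is a break point of the lower envelope of the lines y = a_i + i · x (there are 5 lines, with slopes 0, 1, ..., 4). Only the lines that attain the minimum somewhere contribute to roots; other lines are dominated. Here the surviving (envelope) indices are i = 4, i = 3, i = 2, i = 1, i = 0.
Intersections between consecutive envelope lines give the roots: for adjacent envelope indices i < j the intersection is x = (a_i − a_j) / (j − i). Reading off the sorted break points: {-3, -2, 5, 8}.
Verification: at each break x_0, at least two indices attain the minimum of min_i(a_i + i · x_0).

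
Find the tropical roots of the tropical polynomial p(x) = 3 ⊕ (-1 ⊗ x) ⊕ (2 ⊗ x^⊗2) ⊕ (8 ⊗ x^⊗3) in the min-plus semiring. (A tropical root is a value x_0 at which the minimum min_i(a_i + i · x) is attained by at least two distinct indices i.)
Roots: {-6, -3, 4}

Each tropical root is a break point of the lower envelope of the lines y = a_i + i · x (there are 4 lines, with slopes 0, 1, ..., 3). Only the lines that attain the minimum somewhere contribute to roots; other lines are dominated. Here the surviving (envelope) indices are i = 3, i = 2, i = 1, i = 0.
Intersections between consecutive envelope lines give the roots: for adjacent envelope indices i < j the intersection is x = (a_i − a_j) / (j − i). Reading off the sorted break points: {-6, -3, 4}.
Verification: at each break x_0, at least two indices attain the minimum of min_i(a_i + i · x_0).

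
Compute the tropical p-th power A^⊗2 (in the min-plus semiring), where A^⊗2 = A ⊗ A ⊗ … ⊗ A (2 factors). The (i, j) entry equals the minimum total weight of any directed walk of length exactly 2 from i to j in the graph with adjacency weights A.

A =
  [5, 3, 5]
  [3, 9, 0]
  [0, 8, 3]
A^⊗2 =
  [5, 8, 3]
  [0, 6, 3]
  [3, 3, 5]

Each entry (A^⊗2)_ij equals the minimum over all length-2 walks i = v_0 → v_1 → … → v_2 = j of Σ_t A[v_t][v_{t+1}]. For example, for (i, j) = (0, 2) we minimise over 3 possible intermediate vertex sequences; the minimum is 3, attained along the walk 0 → 1 → 2.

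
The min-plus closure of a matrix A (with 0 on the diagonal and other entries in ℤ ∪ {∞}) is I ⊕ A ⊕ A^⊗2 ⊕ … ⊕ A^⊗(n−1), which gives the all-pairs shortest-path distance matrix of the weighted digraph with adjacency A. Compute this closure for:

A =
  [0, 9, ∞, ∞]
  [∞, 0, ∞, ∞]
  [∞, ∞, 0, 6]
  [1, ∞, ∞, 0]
Closure =
  [0, 9, ∞, ∞]
  [∞, 0, ∞, ∞]
  [7, 16, 0, 6]
  [1, 10, ∞, 0]

This is the Floyd-Warshall all-pairs shortest-path computation. For each intermediate vertex k = 0, 1, …, 3, update dist[i][j] ← min(dist[i][j], dist[i][k] + dist[k][j]). The final matrix gives, for each (i, j), the minimum total weight of any directed path from i to j (possibly empty when i = j).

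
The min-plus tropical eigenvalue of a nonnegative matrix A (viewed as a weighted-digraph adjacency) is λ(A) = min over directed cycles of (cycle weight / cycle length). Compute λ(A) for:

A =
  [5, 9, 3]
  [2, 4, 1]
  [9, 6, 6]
λ(A) = 7/2

Enumerate directed cycles and compute their means (weight / length). Sample:
  cycle 0 → 0: weight = 5, length = 1, mean = 5/1 ≈ 5.000
  cycle 1 → 1: weight = 4, length = 1, mean = 4/1 ≈ 4.000
  cycle 2 → 2: weight = 6, length = 1, mean = 6/1 ≈ 6.000
  cycle 0 → 1 → 0: weight = 11, length = 2, mean = 11/2 ≈ 5.500
  cycle 0 → 2 → 0: weight = 12, length = 2, mean = 12/2 ≈ 6.000
  cycle 1 → 0 → 1: weight = 11, length = 2, mean = 11/2 ≈ 5.500
Minimum mean = 3.500, attained e.g. along the cycle 1 → 2 → 1 with weight 7 and length 2. So λ(A) = 7/2 = 7/2.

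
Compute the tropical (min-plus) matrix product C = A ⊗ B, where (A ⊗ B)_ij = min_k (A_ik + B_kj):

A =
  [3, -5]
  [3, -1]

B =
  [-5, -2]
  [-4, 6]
A ⊗ B =
  [-9, 1]
  [-5, 1]

Apply the min-plus product entry-by-entry:
  C[0][0] = min over k of (A[0][0] + B[0][0] = 3 + -5 = -2, A[0][1] + B[1][0] = -5 + -4 = -9) = -9 (attained at k = 1)
  C[0][1] = min over k of (A[0][0] + B[0][1] = 3 + -2 = 1, A[0][1] + B[1][1] = -5 + 6 = 1) = 1 (attained at k = 0)
  C[1][0] = min over k of (A[1][0] + B[0][0] = 3 + -5 = -2, A[1][1] + B[1][0] = -1 + -4 = -5) = -5 (attained at k = 1)
  C[1][1] = min over k of (A[1][0] + B[0][1] = 3 + -2 = 1, A[1][1] + B[1][1] = -1 + 6 = 5) = 1 (attained at k = 0)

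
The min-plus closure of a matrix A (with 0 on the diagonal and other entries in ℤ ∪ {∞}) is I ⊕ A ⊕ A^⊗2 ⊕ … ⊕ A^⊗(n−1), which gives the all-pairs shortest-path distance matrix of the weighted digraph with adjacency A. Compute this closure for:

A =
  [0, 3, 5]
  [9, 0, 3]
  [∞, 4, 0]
Closure =
  [0, 3, 5]
  [9, 0, 3]
  [13, 4, 0]

This is the Floyd-Warshall all-pairs shortest-path computation. For each intermediate vertex k = 0, 1, …, 2, update dist[i][j] ← min(dist[i][j], dist[i][k] + dist[k][j]). The final matrix gives, for each (i, j), the minimum total weight of any directed path from i to j (possibly empty when i = j).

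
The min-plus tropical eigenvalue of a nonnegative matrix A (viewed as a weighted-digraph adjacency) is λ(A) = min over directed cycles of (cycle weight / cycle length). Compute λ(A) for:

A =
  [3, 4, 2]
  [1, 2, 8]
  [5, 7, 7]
λ(A) = 2

Enumerate directed cycles and compute their means (weight / length). Sample:
  cycle 0 → 0: weight = 3, length = 1, mean = 3/1 ≈ 3.000
  cycle 1 → 1: weight = 2, length = 1, mean = 2/1 ≈ 2.000
  cycle 2 → 2: weight = 7, length = 1, mean = 7/1 ≈ 7.000
  cycle 0 → 1 → 0: weight = 5, length = 2, mean = 5/2 ≈ 2.500
  cycle 0 → 2 → 0: weight = 7, length = 2, mean = 7/2 ≈ 3.500
  cycle 1 → 0 → 1: weight = 5, length = 2, mean = 5/2 ≈ 2.500
Minimum mean = 2.000, attained e.g. along the cycle 1 → 1 with weight 2 and length 1. So λ(A) = 2/1 = 2.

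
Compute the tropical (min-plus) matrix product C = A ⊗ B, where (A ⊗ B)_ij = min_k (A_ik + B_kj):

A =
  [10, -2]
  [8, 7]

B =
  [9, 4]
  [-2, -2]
A ⊗ B =
  [-4, -4]
  [5, 5]

Apply the min-plus product entry-by-entry:
  C[0][0] = min over k of (A[0][0] + B[0][0] = 10 + 9 = 19, A[0][1] + B[1][0] = -2 + -2 = -4) = -4 (attained at k = 1)
  C[0][1] = min over k of (A[0][0] + B[0][1] = 10 + 4 = 14, A[0][1] + B[1][1] = -2 + -2 = -4) = -4 (attained at k = 1)
  C[1][0] = min over k of (A[1][0] + B[0][0] = 8 + 9 = 17, A[1][1] + B[1][0] = 7 + -2 = 5) = 5 (attained at k = 1)
  C[1][1] = min over k of (A[1][0] + B[0][1] = 8 + 4 = 12, A[1][1] + B[1][1] = 7 + -2 = 5) = 5 (attained at k = 1)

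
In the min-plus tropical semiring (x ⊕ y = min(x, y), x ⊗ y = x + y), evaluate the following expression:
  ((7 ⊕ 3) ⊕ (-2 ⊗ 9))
((7 ⊕ 3) ⊕ (-2 ⊗ 9)) = 3

Expand innermost to outermost. Recall ⊕ takes the minimum of its arguments and ⊗ takes their sum. Working out the expression ((7 ⊕ 3) ⊕ (-2 ⊗ 9)) gives 3.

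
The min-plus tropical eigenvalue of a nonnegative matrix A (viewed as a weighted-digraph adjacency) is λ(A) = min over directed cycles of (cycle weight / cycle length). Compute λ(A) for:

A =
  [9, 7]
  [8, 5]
λ(A) = 5

Enumerate directed cycles and compute their means (weight / length). Sample:
  cycle 0 → 0: weight = 9, length = 1, mean = 9/1 ≈ 9.000
  cycle 1 → 1: weight = 5, length = 1, mean = 5/1 ≈ 5.000
  cycle 0 → 1 → 0: weight = 15, length = 2, mean = 15/2 ≈ 7.500
  cycle 1 → 0 → 1: weight = 15, length = 2, mean = 15/2 ≈ 7.500
Minimum mean = 5.000, attained e.g. along the cycle 1 → 1 with weight 5 and length 1. So λ(A) = 5/1 = 5.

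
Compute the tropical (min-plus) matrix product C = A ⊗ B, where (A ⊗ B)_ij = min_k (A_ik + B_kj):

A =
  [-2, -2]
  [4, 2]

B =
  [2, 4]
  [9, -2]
A ⊗ B =
  [0, -4]
  [6, 0]

Apply the min-plus product entry-by-entry:
  C[0][0] = min over k of (A[0][0] + B[0][0] = -2 + 2 = 0, A[0][1] + B[1][0] = -2 + 9 = 7) = 0 (attained at k = 0)
  C[0][1] = min over k of (A[0][0] + B[0][1] = -2 + 4 = 2, A[0][1] + B[1][1] = -2 + -2 = -4) = -4 (attained at k = 1)
  C[1][0] = min over k of (A[1][0] + B[0][0] = 4 + 2 = 6, A[1][1] + B[1][0] = 2 + 9 = 11) = 6 (attained at k = 0)
  C[1][1] = min over k of (A[1][0] + B[0][1] = 4 + 4 = 8, A[1][1] + B[1][1] = 2 + -2 = 0) = 0 (attained at k = 1)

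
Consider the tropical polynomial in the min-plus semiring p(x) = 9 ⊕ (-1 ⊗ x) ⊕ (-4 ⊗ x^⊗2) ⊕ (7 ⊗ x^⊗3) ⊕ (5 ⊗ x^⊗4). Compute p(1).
p(1) = -2

A tropical monomial a ⊗ x^⊗i evaluates to a + i · x. Evaluating each term at x = 1:
  Term 0 contributes 9 + 0 · 1 = 9
  Term 1 contributes -1 + 1 · 1 = 0
  Term 2 contributes -4 + 2 · 1 = -2
  Term 3 contributes 7 + 3 · 1 = 10
  Term 4 contributes 5 + 4 · 1 = 9
p(1) = ⊕ of these = min[9, 0, -2, 10, 9] = -2.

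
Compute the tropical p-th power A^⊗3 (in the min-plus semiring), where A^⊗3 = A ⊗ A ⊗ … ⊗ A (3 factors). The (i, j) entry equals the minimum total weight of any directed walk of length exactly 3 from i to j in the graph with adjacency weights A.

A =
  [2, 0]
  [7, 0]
A^⊗3 =
  [6, 0]
  [7, 0]

Each entry (A^⊗3)_ij equals the minimum over all length-3 walks i = v_0 → v_1 → … → v_3 = j of Σ_t A[v_t][v_{t+1}]. For example, for (i, j) = (0, 1) we minimise over 4 possible intermediate vertex sequences; the minimum is 0, attained along the walk 0 → 1 → 1 → 1.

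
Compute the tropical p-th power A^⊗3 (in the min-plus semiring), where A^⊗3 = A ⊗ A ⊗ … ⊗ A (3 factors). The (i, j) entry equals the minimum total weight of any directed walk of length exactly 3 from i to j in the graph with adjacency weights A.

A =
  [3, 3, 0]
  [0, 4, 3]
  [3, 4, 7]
A^⊗3 =
  [4, 6, 3]
  [3, 4, 3]
  [6, 7, 4]

Each entry (A^⊗3)_ij equals the minimum over all length-3 walks i = v_0 → v_1 → … → v_3 = j of Σ_t A[v_t][v_{t+1}]. For example, for (i, j) = (0, 2) we minimise over 9 possible intermediate vertex sequences; the minimum is 3, attained along the walk 0 → 1 → 0 → 2.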